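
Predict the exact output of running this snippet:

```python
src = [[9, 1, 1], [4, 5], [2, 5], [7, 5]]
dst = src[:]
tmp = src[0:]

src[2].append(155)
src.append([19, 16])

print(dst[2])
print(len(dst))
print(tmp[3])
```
[2, 5, 155]
4
[7, 5]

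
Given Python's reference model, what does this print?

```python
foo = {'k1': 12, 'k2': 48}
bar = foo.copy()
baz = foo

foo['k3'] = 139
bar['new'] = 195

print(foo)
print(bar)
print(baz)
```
{'k1': 12, 'k2': 48, 'k3': 139}
{'k1': 12, 'k2': 48, 'new': 195}
{'k1': 12, 'k2': 48, 'k3': 139}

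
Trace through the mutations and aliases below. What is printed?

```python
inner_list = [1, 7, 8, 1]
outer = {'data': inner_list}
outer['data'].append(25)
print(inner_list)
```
[1, 7, 8, 1, 25]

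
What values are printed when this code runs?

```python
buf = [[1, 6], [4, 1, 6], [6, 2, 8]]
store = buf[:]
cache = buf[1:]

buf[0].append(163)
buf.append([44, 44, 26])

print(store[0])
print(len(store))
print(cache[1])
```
[1, 6, 163]
3
[6, 2, 8]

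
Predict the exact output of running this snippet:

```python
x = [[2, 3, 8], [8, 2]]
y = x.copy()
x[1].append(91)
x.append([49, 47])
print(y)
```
[[2, 3, 8], [8, 2, 91]]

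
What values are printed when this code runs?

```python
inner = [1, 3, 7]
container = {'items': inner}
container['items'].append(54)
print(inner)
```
[1, 3, 7, 54]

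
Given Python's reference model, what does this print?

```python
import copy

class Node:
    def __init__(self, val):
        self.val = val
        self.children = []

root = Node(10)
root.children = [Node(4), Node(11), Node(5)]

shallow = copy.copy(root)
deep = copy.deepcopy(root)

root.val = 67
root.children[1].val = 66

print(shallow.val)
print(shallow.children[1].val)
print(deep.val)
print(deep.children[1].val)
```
10
66
10
11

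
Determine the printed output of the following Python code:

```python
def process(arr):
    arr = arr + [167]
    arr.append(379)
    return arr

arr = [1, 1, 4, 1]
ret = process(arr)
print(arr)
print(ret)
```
[1, 1, 4, 1]
[1, 1, 4, 1, 167, 379]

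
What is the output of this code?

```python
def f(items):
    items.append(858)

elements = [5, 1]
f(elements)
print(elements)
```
[5, 1, 858]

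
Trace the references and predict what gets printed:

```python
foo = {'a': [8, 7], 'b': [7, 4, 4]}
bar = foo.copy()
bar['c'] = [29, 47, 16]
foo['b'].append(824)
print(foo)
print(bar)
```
{'a': [8, 7], 'b': [7, 4, 4, 824]}
{'a': [8, 7], 'b': [7, 4, 4, 824], 'c': [29, 47, 16]}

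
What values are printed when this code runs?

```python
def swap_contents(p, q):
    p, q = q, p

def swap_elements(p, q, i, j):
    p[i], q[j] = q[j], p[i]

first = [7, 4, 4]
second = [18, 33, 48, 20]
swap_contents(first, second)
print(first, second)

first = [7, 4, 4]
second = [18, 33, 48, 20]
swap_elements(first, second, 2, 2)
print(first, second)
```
[7, 4, 4] [18, 33, 48, 20]
[7, 4, 48] [18, 33, 4, 20]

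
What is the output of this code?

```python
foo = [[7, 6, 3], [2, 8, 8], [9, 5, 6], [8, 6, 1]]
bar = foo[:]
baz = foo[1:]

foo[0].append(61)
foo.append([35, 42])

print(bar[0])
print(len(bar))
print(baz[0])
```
[7, 6, 3, 61]
4
[2, 8, 8]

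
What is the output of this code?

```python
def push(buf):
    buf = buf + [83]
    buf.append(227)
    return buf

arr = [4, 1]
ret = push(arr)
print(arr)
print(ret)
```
[4, 1]
[4, 1, 83, 227]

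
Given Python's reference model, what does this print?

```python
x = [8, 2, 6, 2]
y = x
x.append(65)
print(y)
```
[8, 2, 6, 2, 65]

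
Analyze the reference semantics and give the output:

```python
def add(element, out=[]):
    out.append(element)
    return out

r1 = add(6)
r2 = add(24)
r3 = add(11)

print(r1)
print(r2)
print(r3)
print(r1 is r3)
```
[6, 24, 11]
[6, 24, 11]
[6, 24, 11]
True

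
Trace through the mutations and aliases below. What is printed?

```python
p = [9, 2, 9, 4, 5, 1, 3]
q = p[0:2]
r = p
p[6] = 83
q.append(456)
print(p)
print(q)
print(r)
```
[9, 2, 9, 4, 5, 1, 83]
[9, 2, 456]
[9, 2, 9, 4, 5, 1, 83]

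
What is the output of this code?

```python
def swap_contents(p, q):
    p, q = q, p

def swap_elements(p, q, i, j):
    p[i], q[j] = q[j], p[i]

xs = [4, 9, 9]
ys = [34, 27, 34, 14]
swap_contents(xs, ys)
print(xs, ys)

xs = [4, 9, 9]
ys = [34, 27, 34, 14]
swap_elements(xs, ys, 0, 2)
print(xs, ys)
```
[4, 9, 9] [34, 27, 34, 14]
[34, 9, 9] [34, 27, 4, 14]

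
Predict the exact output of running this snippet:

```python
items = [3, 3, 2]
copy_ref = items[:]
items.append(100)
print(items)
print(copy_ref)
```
[3, 3, 2, 100]
[3, 3, 2]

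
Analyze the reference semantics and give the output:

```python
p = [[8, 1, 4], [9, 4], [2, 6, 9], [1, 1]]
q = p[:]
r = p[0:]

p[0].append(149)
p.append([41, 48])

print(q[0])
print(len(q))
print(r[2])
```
[8, 1, 4, 149]
4
[2, 6, 9]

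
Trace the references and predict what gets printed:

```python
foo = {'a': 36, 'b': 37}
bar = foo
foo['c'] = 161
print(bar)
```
{'a': 36, 'b': 37, 'c': 161}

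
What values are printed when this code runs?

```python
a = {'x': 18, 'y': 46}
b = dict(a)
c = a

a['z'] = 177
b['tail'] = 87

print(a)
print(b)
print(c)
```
{'x': 18, 'y': 46, 'z': 177}
{'x': 18, 'y': 46, 'tail': 87}
{'x': 18, 'y': 46, 'z': 177}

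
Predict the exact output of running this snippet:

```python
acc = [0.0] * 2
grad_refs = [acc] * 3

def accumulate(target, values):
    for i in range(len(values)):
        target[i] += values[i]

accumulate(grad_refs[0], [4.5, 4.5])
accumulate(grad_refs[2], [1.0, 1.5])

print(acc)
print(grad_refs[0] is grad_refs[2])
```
[5.5, 6.0]
True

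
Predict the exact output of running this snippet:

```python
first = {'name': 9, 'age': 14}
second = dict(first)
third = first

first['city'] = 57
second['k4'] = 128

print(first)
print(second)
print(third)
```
{'name': 9, 'age': 14, 'city': 57}
{'name': 9, 'age': 14, 'k4': 128}
{'name': 9, 'age': 14, 'city': 57}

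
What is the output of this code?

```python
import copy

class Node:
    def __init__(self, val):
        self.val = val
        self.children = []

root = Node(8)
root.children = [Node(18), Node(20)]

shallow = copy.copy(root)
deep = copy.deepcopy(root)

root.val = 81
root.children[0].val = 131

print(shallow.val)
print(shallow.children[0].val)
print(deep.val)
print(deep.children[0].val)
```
8
131
8
18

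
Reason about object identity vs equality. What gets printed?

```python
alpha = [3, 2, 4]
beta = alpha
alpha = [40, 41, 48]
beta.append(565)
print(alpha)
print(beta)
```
[40, 41, 48]
[3, 2, 4, 565]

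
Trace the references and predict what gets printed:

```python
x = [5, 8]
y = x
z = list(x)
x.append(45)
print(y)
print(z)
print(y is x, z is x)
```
[5, 8, 45]
[5, 8]
True False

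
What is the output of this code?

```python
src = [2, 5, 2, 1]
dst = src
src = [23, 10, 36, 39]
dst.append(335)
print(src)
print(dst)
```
[23, 10, 36, 39]
[2, 5, 2, 1, 335]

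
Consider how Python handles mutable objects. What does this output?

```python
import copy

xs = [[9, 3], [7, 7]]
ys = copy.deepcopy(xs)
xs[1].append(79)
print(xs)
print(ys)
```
[[9, 3], [7, 7, 79]]
[[9, 3], [7, 7]]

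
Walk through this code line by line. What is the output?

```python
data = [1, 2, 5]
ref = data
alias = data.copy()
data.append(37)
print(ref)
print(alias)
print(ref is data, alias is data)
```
[1, 2, 5, 37]
[1, 2, 5]
True False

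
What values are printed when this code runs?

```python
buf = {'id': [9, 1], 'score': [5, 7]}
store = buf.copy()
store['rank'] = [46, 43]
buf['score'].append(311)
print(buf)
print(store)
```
{'id': [9, 1], 'score': [5, 7, 311]}
{'id': [9, 1], 'score': [5, 7, 311], 'rank': [46, 43]}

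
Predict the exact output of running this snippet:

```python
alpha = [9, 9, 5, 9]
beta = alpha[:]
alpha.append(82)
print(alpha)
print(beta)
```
[9, 9, 5, 9, 82]
[9, 9, 5, 9]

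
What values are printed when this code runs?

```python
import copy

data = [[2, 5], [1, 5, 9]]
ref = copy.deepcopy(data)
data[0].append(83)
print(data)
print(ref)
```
[[2, 5, 83], [1, 5, 9]]
[[2, 5], [1, 5, 9]]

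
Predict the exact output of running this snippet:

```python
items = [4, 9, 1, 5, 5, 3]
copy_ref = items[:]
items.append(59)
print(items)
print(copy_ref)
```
[4, 9, 1, 5, 5, 3, 59]
[4, 9, 1, 5, 5, 3]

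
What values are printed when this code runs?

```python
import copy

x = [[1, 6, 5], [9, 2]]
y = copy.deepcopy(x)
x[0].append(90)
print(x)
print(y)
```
[[1, 6, 5, 90], [9, 2]]
[[1, 6, 5], [9, 2]]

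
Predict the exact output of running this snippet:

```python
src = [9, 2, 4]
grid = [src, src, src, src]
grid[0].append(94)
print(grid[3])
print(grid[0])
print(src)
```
[9, 2, 4, 94]
[9, 2, 4, 94]
[9, 2, 4, 94]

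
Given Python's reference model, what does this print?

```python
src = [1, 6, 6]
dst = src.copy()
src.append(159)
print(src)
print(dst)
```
[1, 6, 6, 159]
[1, 6, 6]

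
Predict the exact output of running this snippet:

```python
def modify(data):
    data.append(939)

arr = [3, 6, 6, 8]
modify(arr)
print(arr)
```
[3, 6, 6, 8, 939]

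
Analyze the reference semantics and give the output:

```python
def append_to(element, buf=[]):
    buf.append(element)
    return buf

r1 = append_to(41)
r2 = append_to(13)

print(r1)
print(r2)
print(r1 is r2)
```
[41, 13]
[41, 13]
True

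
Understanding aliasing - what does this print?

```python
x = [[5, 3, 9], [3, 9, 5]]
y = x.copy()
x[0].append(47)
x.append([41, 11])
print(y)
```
[[5, 3, 9, 47], [3, 9, 5]]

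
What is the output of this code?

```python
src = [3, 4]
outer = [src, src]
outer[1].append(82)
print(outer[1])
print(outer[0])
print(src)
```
[3, 4, 82]
[3, 4, 82]
[3, 4, 82]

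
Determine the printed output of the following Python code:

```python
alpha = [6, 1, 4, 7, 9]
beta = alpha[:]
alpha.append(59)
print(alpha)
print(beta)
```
[6, 1, 4, 7, 9, 59]
[6, 1, 4, 7, 9]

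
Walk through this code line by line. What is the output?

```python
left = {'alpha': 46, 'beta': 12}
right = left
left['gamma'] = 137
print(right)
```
{'alpha': 46, 'beta': 12, 'gamma': 137}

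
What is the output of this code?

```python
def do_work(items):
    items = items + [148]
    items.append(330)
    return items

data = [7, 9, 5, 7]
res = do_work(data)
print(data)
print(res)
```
[7, 9, 5, 7]
[7, 9, 5, 7, 148, 330]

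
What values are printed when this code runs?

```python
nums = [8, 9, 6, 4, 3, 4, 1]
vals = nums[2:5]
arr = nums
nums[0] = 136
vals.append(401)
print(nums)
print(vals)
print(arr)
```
[136, 9, 6, 4, 3, 4, 1]
[6, 4, 3, 401]
[136, 9, 6, 4, 3, 4, 1]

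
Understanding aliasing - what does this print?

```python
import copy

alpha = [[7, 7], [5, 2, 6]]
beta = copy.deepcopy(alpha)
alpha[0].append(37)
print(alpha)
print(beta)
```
[[7, 7, 37], [5, 2, 6]]
[[7, 7], [5, 2, 6]]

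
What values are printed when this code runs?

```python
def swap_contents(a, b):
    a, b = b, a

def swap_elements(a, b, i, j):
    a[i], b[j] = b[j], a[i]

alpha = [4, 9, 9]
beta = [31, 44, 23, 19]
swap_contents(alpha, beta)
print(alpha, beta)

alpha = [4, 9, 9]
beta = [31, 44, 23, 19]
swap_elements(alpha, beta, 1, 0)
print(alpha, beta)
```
[4, 9, 9] [31, 44, 23, 19]
[4, 31, 9] [9, 44, 23, 19]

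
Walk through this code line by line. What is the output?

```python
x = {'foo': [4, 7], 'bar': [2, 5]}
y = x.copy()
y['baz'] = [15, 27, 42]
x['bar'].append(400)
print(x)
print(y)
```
{'foo': [4, 7], 'bar': [2, 5, 400]}
{'foo': [4, 7], 'bar': [2, 5, 400], 'baz': [15, 27, 42]}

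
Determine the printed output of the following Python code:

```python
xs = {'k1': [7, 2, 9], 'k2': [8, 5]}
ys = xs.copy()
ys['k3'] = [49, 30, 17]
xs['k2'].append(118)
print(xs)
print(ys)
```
{'k1': [7, 2, 9], 'k2': [8, 5, 118]}
{'k1': [7, 2, 9], 'k2': [8, 5, 118], 'k3': [49, 30, 17]}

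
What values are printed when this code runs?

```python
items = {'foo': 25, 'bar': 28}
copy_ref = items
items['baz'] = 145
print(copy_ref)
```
{'foo': 25, 'bar': 28, 'baz': 145}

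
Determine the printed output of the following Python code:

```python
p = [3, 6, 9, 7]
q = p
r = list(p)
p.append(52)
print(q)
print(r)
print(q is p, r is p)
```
[3, 6, 9, 7, 52]
[3, 6, 9, 7]
True False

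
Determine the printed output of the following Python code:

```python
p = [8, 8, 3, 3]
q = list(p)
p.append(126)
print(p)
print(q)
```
[8, 8, 3, 3, 126]
[8, 8, 3, 3]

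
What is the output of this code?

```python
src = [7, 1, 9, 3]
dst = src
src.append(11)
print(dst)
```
[7, 1, 9, 3, 11]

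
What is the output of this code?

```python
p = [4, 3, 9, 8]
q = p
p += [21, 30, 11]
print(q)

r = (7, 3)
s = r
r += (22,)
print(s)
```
[4, 3, 9, 8, 21, 30, 11]
(7, 3)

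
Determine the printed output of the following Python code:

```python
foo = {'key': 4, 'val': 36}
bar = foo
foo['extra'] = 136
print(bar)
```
{'key': 4, 'val': 36, 'extra': 136}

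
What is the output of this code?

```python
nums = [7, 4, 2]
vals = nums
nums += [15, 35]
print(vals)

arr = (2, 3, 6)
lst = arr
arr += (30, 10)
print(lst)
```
[7, 4, 2, 15, 35]
(2, 3, 6)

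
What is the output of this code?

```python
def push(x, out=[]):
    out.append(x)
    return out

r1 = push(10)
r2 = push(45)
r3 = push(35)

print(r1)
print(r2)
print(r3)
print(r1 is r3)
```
[10, 45, 35]
[10, 45, 35]
[10, 45, 35]
True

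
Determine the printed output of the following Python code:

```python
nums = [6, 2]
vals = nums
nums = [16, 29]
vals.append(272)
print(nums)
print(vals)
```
[16, 29]
[6, 2, 272]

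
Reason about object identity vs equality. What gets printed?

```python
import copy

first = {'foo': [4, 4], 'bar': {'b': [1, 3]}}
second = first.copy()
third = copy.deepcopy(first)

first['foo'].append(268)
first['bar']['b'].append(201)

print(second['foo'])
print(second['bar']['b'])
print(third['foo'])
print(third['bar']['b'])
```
[4, 4, 268]
[1, 3, 201]
[4, 4]
[1, 3]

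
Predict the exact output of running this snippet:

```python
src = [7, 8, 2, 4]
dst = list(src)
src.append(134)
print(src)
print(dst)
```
[7, 8, 2, 4, 134]
[7, 8, 2, 4]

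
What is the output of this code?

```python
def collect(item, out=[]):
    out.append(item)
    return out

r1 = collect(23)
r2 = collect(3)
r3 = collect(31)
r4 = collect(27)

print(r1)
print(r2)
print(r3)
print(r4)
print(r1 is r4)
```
[23, 3, 31, 27]
[23, 3, 31, 27]
[23, 3, 31, 27]
[23, 3, 31, 27]
True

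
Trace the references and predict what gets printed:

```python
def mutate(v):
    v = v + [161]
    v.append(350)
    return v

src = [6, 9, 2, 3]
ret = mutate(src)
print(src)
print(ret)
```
[6, 9, 2, 3]
[6, 9, 2, 3, 161, 350]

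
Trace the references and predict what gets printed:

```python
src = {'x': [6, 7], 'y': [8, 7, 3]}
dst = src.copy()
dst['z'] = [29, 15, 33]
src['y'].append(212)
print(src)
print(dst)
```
{'x': [6, 7], 'y': [8, 7, 3, 212]}
{'x': [6, 7], 'y': [8, 7, 3, 212], 'z': [29, 15, 33]}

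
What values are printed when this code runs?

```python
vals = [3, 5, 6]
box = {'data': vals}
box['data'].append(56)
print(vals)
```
[3, 5, 6, 56]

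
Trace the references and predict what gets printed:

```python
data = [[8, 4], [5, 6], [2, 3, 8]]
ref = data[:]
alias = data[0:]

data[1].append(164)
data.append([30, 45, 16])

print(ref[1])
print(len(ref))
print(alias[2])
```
[5, 6, 164]
3
[2, 3, 8]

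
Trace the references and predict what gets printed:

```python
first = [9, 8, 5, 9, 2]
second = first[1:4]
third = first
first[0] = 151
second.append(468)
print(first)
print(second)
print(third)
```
[151, 8, 5, 9, 2]
[8, 5, 9, 468]
[151, 8, 5, 9, 2]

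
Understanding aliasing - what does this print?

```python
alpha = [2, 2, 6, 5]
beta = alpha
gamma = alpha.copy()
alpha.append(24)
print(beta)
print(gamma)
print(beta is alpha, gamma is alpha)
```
[2, 2, 6, 5, 24]
[2, 2, 6, 5]
True False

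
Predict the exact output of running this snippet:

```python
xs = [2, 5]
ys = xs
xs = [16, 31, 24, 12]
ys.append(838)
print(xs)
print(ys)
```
[16, 31, 24, 12]
[2, 5, 838]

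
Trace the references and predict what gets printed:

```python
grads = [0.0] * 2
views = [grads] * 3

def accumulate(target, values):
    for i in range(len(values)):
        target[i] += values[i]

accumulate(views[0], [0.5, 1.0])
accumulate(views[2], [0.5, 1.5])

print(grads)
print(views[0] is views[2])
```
[1.0, 2.5]
True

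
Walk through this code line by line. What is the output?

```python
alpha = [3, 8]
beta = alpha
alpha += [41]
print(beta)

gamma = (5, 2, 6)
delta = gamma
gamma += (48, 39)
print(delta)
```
[3, 8, 41]
(5, 2, 6)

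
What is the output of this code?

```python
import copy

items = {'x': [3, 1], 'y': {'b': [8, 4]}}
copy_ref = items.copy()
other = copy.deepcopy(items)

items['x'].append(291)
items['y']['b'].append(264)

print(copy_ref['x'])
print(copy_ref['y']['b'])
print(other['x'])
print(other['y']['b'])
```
[3, 1, 291]
[8, 4, 264]
[3, 1]
[8, 4]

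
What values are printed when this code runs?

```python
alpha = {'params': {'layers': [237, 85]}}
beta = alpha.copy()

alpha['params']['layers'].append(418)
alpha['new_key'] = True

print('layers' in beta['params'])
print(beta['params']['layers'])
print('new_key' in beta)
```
True
[237, 85, 418]
False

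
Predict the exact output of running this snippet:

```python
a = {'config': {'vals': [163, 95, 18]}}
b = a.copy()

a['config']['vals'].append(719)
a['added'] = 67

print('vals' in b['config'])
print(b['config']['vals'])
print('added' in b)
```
True
[163, 95, 18, 719]
False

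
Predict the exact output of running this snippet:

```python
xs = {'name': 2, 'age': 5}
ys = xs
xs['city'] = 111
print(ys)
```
{'name': 2, 'age': 5, 'city': 111}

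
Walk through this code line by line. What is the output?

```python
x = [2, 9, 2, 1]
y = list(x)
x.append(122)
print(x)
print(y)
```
[2, 9, 2, 1, 122]
[2, 9, 2, 1]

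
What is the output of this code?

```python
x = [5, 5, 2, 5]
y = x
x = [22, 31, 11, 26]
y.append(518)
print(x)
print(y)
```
[22, 31, 11, 26]
[5, 5, 2, 5, 518]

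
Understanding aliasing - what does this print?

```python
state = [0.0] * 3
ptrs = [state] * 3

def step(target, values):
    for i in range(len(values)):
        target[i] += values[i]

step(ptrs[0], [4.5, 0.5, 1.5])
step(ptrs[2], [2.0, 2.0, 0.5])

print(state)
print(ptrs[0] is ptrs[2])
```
[6.5, 2.5, 2.0]
True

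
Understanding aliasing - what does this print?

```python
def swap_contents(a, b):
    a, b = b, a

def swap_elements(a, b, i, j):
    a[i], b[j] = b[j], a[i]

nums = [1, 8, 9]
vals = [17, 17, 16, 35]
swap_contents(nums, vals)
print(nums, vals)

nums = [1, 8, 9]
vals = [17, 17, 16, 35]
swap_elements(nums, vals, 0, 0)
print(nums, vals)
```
[1, 8, 9] [17, 17, 16, 35]
[17, 8, 9] [1, 17, 16, 35]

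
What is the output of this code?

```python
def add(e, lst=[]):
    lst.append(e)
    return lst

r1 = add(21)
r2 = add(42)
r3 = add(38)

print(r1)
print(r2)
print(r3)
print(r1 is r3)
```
[21, 42, 38]
[21, 42, 38]
[21, 42, 38]
True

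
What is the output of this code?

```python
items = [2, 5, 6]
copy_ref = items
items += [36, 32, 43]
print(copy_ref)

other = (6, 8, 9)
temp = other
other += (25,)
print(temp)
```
[2, 5, 6, 36, 32, 43]
(6, 8, 9)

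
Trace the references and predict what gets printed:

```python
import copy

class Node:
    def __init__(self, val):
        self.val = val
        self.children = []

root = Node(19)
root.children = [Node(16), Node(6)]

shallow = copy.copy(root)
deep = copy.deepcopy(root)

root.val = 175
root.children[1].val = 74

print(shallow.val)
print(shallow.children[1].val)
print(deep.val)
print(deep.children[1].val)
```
19
74
19
6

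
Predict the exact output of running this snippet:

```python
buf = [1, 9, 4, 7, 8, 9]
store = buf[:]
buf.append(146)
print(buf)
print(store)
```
[1, 9, 4, 7, 8, 9, 146]
[1, 9, 4, 7, 8, 9]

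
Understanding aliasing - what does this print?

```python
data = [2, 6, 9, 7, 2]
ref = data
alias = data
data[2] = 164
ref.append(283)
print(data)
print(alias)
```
[2, 6, 164, 7, 2, 283]
[2, 6, 164, 7, 2, 283]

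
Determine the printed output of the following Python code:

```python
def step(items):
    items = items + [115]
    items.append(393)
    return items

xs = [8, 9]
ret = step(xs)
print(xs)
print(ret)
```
[8, 9]
[8, 9, 115, 393]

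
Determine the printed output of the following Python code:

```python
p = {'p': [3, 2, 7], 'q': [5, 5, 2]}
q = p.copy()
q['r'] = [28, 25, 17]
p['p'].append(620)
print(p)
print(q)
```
{'p': [3, 2, 7, 620], 'q': [5, 5, 2]}
{'p': [3, 2, 7, 620], 'q': [5, 5, 2], 'r': [28, 25, 17]}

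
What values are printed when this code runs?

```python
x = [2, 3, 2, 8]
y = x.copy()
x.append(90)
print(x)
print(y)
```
[2, 3, 2, 8, 90]
[2, 3, 2, 8]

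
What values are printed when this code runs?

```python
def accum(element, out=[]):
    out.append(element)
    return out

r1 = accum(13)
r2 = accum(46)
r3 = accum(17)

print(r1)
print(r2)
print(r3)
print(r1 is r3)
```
[13, 46, 17]
[13, 46, 17]
[13, 46, 17]
True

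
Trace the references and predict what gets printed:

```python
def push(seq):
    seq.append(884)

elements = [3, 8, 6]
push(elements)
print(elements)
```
[3, 8, 6, 884]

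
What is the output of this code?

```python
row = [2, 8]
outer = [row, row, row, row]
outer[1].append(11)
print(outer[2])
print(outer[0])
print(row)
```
[2, 8, 11]
[2, 8, 11]
[2, 8, 11]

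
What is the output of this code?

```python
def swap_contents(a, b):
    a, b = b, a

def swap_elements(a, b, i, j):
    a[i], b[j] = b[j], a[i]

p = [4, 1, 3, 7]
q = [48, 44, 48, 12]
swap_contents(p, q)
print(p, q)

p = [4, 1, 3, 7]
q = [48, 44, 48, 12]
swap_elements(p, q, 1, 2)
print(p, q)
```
[4, 1, 3, 7] [48, 44, 48, 12]
[4, 48, 3, 7] [48, 44, 1, 12]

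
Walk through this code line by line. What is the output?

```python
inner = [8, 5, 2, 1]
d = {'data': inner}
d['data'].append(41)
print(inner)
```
[8, 5, 2, 1, 41]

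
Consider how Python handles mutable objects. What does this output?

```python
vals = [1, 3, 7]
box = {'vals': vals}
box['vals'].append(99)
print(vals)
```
[1, 3, 7, 99]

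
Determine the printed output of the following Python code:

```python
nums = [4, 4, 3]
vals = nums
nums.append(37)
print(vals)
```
[4, 4, 3, 37]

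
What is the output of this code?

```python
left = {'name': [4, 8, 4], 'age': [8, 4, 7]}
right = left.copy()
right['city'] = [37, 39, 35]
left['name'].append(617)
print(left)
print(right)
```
{'name': [4, 8, 4, 617], 'age': [8, 4, 7]}
{'name': [4, 8, 4, 617], 'age': [8, 4, 7], 'city': [37, 39, 35]}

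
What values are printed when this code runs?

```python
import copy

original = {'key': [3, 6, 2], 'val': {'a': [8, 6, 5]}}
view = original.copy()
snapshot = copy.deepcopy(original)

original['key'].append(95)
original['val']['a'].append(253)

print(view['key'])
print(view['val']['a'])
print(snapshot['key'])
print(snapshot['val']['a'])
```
[3, 6, 2, 95]
[8, 6, 5, 253]
[3, 6, 2]
[8, 6, 5]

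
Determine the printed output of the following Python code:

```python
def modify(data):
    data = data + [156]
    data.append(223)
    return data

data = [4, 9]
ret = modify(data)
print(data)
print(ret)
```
[4, 9]
[4, 9, 156, 223]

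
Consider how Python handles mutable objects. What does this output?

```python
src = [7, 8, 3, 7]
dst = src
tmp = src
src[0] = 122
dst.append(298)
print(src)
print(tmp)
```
[122, 8, 3, 7, 298]
[122, 8, 3, 7, 298]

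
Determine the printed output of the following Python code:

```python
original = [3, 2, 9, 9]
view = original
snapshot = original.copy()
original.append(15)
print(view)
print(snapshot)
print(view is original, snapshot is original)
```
[3, 2, 9, 9, 15]
[3, 2, 9, 9]
True False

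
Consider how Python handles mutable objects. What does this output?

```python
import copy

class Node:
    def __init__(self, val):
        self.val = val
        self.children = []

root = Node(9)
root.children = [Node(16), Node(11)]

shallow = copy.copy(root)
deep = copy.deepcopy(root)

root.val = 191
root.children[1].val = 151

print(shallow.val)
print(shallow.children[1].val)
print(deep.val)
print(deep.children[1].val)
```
9
151
9
11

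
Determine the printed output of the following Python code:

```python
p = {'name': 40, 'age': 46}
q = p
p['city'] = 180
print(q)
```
{'name': 40, 'age': 46, 'city': 180}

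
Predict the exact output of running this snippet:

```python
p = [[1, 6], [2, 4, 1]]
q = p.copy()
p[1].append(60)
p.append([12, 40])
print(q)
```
[[1, 6], [2, 4, 1, 60]]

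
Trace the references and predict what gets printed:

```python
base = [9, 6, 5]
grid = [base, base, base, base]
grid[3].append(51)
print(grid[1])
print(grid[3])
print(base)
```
[9, 6, 5, 51]
[9, 6, 5, 51]
[9, 6, 5, 51]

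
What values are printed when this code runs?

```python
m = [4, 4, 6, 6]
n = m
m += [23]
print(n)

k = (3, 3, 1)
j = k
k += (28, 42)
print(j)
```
[4, 4, 6, 6, 23]
(3, 3, 1)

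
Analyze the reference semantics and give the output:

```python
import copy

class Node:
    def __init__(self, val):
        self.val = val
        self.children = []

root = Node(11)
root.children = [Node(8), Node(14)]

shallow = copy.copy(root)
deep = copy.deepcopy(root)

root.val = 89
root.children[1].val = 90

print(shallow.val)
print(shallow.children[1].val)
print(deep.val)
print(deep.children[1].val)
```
11
90
11
14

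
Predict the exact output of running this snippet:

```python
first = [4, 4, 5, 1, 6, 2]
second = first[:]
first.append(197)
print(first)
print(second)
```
[4, 4, 5, 1, 6, 2, 197]
[4, 4, 5, 1, 6, 2]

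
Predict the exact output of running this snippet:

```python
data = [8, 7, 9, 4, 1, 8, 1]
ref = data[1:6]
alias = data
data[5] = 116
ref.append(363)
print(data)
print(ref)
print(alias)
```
[8, 7, 9, 4, 1, 116, 1]
[7, 9, 4, 1, 8, 363]
[8, 7, 9, 4, 1, 116, 1]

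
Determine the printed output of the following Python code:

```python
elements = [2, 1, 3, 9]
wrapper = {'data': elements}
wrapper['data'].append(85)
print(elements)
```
[2, 1, 3, 9, 85]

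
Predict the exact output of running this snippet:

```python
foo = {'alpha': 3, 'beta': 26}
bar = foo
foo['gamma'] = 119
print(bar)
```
{'alpha': 3, 'beta': 26, 'gamma': 119}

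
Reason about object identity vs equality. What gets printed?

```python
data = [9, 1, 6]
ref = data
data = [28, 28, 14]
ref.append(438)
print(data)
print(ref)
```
[28, 28, 14]
[9, 1, 6, 438]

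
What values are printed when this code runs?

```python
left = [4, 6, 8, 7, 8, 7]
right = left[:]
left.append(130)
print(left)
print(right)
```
[4, 6, 8, 7, 8, 7, 130]
[4, 6, 8, 7, 8, 7]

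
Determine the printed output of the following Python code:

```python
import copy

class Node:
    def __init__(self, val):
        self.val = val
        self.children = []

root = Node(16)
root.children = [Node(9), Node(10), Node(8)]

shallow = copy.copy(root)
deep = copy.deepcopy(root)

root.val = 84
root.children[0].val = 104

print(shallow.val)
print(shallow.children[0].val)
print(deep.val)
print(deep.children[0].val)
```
16
104
16
9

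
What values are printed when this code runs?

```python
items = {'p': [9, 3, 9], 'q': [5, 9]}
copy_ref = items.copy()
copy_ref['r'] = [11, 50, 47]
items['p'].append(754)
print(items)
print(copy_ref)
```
{'p': [9, 3, 9, 754], 'q': [5, 9]}
{'p': [9, 3, 9, 754], 'q': [5, 9], 'r': [11, 50, 47]}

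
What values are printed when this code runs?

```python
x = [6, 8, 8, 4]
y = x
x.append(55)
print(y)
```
[6, 8, 8, 4, 55]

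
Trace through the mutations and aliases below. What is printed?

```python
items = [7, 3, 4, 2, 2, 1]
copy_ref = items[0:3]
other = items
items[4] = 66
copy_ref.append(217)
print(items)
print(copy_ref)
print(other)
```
[7, 3, 4, 2, 66, 1]
[7, 3, 4, 217]
[7, 3, 4, 2, 66, 1]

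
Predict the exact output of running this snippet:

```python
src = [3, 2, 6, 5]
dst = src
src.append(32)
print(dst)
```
[3, 2, 6, 5, 32]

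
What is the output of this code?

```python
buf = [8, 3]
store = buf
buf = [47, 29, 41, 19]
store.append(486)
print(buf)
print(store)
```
[47, 29, 41, 19]
[8, 3, 486]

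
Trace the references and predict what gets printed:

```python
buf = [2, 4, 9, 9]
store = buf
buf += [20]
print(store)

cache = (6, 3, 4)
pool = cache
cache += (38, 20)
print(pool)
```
[2, 4, 9, 9, 20]
(6, 3, 4)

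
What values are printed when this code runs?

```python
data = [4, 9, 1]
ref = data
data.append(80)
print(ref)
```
[4, 9, 1, 80]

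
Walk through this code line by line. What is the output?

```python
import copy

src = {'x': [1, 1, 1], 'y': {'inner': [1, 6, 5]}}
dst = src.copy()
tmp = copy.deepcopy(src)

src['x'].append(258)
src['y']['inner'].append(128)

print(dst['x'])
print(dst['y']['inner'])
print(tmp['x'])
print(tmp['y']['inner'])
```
[1, 1, 1, 258]
[1, 6, 5, 128]
[1, 1, 1]
[1, 6, 5]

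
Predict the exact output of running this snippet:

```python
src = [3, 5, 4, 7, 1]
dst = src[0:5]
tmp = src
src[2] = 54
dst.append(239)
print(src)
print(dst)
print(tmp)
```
[3, 5, 54, 7, 1]
[3, 5, 4, 7, 1, 239]
[3, 5, 54, 7, 1]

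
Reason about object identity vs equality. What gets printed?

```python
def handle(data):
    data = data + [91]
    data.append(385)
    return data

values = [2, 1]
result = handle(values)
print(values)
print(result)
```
[2, 1]
[2, 1, 91, 385]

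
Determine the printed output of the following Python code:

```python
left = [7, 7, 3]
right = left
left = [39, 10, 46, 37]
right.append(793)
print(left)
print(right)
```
[39, 10, 46, 37]
[7, 7, 3, 793]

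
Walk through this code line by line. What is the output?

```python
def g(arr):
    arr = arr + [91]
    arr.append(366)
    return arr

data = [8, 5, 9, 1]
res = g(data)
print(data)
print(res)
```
[8, 5, 9, 1]
[8, 5, 9, 1, 91, 366]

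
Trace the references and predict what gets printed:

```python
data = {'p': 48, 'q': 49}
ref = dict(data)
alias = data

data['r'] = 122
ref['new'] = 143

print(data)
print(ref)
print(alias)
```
{'p': 48, 'q': 49, 'r': 122}
{'p': 48, 'q': 49, 'new': 143}
{'p': 48, 'q': 49, 'r': 122}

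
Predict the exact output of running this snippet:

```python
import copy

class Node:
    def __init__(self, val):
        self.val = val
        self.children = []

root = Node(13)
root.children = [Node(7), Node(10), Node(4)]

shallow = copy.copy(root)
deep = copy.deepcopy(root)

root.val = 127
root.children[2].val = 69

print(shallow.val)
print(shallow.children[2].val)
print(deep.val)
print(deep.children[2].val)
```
13
69
13
4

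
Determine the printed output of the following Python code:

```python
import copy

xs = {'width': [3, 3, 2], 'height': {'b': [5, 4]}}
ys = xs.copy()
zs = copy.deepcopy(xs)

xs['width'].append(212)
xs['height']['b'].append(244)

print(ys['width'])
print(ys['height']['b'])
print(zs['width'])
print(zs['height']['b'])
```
[3, 3, 2, 212]
[5, 4, 244]
[3, 3, 2]
[5, 4]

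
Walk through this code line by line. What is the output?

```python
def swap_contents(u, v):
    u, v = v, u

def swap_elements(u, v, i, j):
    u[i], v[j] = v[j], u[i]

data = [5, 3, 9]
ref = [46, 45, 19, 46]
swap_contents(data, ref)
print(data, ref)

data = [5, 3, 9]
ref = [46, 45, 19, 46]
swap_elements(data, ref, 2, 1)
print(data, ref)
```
[5, 3, 9] [46, 45, 19, 46]
[5, 3, 45] [46, 9, 19, 46]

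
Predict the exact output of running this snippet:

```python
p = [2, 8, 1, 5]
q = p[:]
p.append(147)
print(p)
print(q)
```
[2, 8, 1, 5, 147]
[2, 8, 1, 5]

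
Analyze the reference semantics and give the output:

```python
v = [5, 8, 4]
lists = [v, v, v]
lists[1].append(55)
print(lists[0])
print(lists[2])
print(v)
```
[5, 8, 4, 55]
[5, 8, 4, 55]
[5, 8, 4, 55]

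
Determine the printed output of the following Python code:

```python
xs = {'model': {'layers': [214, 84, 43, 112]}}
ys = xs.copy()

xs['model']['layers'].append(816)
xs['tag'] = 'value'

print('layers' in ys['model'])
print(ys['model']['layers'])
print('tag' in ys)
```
True
[214, 84, 43, 112, 816]
False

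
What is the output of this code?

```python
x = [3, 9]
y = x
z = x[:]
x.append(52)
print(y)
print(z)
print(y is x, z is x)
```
[3, 9, 52]
[3, 9]
True False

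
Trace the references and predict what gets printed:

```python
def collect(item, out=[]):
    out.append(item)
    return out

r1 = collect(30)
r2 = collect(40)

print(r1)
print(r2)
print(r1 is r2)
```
[30, 40]
[30, 40]
True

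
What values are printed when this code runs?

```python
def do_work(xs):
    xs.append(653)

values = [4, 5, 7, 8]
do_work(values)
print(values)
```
[4, 5, 7, 8, 653]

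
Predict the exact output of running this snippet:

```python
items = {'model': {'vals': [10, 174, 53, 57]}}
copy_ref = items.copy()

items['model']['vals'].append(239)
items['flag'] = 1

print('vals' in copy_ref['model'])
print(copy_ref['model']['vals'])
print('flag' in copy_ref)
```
True
[10, 174, 53, 57, 239]
False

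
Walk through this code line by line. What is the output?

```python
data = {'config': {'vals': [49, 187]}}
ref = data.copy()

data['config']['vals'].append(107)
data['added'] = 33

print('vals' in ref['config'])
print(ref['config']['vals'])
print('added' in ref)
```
True
[49, 187, 107]
False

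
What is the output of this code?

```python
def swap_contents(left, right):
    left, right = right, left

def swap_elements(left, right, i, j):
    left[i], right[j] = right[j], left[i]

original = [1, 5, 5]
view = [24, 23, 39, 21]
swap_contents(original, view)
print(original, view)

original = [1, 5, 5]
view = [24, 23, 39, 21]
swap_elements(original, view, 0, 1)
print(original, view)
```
[1, 5, 5] [24, 23, 39, 21]
[23, 5, 5] [24, 1, 39, 21]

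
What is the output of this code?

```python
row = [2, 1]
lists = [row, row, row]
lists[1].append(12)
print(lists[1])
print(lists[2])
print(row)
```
[2, 1, 12]
[2, 1, 12]
[2, 1, 12]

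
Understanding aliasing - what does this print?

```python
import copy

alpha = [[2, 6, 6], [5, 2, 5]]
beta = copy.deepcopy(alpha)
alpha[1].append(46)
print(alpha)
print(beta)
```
[[2, 6, 6], [5, 2, 5, 46]]
[[2, 6, 6], [5, 2, 5]]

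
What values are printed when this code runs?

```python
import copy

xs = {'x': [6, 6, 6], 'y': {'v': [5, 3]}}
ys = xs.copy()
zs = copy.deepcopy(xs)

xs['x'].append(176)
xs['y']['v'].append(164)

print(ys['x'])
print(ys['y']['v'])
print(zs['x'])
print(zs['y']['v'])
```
[6, 6, 6, 176]
[5, 3, 164]
[6, 6, 6]
[5, 3]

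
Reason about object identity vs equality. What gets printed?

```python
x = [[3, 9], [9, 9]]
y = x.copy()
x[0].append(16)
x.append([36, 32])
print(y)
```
[[3, 9, 16], [9, 9]]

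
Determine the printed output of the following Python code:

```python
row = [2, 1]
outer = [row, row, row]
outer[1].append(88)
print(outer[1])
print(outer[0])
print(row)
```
[2, 1, 88]
[2, 1, 88]
[2, 1, 88]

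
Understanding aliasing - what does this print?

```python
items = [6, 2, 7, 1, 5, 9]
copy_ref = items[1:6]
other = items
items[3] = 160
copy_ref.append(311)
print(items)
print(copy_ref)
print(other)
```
[6, 2, 7, 160, 5, 9]
[2, 7, 1, 5, 9, 311]
[6, 2, 7, 160, 5, 9]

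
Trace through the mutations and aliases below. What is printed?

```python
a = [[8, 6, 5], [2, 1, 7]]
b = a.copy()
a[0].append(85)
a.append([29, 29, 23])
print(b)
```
[[8, 6, 5, 85], [2, 1, 7]]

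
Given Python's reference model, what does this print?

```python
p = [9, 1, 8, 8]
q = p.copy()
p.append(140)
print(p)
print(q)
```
[9, 1, 8, 8, 140]
[9, 1, 8, 8]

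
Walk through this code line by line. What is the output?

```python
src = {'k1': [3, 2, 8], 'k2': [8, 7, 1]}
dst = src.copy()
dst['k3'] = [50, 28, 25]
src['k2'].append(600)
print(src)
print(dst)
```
{'k1': [3, 2, 8], 'k2': [8, 7, 1, 600]}
{'k1': [3, 2, 8], 'k2': [8, 7, 1, 600], 'k3': [50, 28, 25]}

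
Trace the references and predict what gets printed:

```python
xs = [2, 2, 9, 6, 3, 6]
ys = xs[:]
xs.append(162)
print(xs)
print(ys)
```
[2, 2, 9, 6, 3, 6, 162]
[2, 2, 9, 6, 3, 6]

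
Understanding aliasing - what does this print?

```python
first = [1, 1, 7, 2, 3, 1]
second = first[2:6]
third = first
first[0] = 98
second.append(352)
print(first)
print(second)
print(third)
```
[98, 1, 7, 2, 3, 1]
[7, 2, 3, 1, 352]
[98, 1, 7, 2, 3, 1]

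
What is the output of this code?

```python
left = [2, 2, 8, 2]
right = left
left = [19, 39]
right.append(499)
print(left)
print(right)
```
[19, 39]
[2, 2, 8, 2, 499]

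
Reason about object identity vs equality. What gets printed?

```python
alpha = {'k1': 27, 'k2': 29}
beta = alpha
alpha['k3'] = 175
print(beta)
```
{'k1': 27, 'k2': 29, 'k3': 175}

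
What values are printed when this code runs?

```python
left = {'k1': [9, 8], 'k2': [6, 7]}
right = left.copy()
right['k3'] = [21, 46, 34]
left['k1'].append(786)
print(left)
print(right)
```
{'k1': [9, 8, 786], 'k2': [6, 7]}
{'k1': [9, 8, 786], 'k2': [6, 7], 'k3': [21, 46, 34]}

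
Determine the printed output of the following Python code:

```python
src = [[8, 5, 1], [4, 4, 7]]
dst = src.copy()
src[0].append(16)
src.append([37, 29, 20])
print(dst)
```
[[8, 5, 1, 16], [4, 4, 7]]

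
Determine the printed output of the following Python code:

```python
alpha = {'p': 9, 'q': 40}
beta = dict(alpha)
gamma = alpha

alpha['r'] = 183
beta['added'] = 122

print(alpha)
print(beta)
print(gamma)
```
{'p': 9, 'q': 40, 'r': 183}
{'p': 9, 'q': 40, 'added': 122}
{'p': 9, 'q': 40, 'r': 183}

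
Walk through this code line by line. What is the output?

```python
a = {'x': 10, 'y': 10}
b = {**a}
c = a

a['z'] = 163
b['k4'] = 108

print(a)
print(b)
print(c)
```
{'x': 10, 'y': 10, 'z': 163}
{'x': 10, 'y': 10, 'k4': 108}
{'x': 10, 'y': 10, 'z': 163}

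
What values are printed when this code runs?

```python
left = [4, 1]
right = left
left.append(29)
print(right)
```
[4, 1, 29]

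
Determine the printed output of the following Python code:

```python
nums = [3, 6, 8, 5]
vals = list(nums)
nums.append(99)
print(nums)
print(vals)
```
[3, 6, 8, 5, 99]
[3, 6, 8, 5]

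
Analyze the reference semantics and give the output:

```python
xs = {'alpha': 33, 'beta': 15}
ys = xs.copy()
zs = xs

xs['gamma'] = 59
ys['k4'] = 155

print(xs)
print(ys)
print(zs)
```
{'alpha': 33, 'beta': 15, 'gamma': 59}
{'alpha': 33, 'beta': 15, 'k4': 155}
{'alpha': 33, 'beta': 15, 'gamma': 59}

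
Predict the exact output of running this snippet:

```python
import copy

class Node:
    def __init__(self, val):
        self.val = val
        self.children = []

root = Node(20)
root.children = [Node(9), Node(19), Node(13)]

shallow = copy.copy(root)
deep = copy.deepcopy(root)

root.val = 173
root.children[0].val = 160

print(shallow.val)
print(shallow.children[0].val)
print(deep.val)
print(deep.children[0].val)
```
20
160
20
9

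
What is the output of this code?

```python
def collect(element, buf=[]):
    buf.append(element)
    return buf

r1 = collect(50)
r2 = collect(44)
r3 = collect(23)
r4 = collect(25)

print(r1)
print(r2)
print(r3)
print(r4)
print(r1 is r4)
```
[50, 44, 23, 25]
[50, 44, 23, 25]
[50, 44, 23, 25]
[50, 44, 23, 25]
True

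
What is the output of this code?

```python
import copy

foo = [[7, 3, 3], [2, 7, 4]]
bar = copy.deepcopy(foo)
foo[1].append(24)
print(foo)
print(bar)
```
[[7, 3, 3], [2, 7, 4, 24]]
[[7, 3, 3], [2, 7, 4]]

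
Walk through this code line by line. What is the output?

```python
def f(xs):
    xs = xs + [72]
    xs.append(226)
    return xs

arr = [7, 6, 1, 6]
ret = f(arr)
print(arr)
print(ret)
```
[7, 6, 1, 6]
[7, 6, 1, 6, 72, 226]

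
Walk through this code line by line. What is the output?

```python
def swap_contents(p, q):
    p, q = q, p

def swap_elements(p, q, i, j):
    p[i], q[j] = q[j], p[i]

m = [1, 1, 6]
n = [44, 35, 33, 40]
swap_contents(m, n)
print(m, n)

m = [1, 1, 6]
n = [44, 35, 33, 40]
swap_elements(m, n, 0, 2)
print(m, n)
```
[1, 1, 6] [44, 35, 33, 40]
[33, 1, 6] [44, 35, 1, 40]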